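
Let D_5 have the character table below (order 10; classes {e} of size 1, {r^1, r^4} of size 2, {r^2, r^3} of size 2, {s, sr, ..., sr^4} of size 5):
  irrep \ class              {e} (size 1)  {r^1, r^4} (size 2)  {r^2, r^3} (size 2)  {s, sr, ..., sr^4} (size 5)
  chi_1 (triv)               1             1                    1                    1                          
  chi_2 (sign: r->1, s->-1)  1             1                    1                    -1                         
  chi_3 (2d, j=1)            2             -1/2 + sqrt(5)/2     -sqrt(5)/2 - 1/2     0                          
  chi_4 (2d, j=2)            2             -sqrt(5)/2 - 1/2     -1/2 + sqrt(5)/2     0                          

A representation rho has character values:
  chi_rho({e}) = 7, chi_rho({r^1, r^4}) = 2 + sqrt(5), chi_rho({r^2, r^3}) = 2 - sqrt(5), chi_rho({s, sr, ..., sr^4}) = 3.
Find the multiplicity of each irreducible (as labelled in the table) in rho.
Multiplicities: chi_1: 3, chi_2: 0, chi_3: 2, chi_4: 0.

Derivation: Use <chi_rho, chi> = (1/|G|) sum_C |C| * chi_rho(C) * conj(chi(C)) with |G| = 10 for each irreducible chi in the table:
  <chi_rho, chi_1> = (1/10)[1*(7)*conj(1) + 2*(2 + sqrt(5))*conj(1) + 2*(2 - sqrt(5))*conj(1) + 5*(3)*conj(1)]
      = (1/10)[(7) + (4 + 2*sqrt(5)) + (4 - 2*sqrt(5)) + (15)] = 30/10 = 3
  <chi_rho, chi_2> = (1/10)[1*(7)*conj(1) + 2*(2 + sqrt(5))*conj(1) + 2*(2 - sqrt(5))*conj(1) + 5*(3)*conj(-1)]
      = (1/10)[(7) + (4 + 2*sqrt(5)) + (4 - 2*sqrt(5)) + (-15)] = 0/10 = 0
  <chi_rho, chi_3> = (1/10)[1*(7)*conj(2) + 2*(2 + sqrt(5))*conj(-1/2 + sqrt(5)/2) + 2*(2 - sqrt(5))*conj(-sqrt(5)/2 - 1/2) + 5*(3)*conj(0)]
      = (1/10)[(14) + (sqrt(5) + 3) + (3 - sqrt(5)) + (0)] = 20/10 = 2
  <chi_rho, chi_4> = (1/10)[1*(7)*conj(2) + 2*(2 + sqrt(5))*conj(-sqrt(5)/2 - 1/2) + 2*(2 - sqrt(5))*conj(-1/2 + sqrt(5)/2) + 5*(3)*conj(0)]
      = (1/10)[(14) + (-7 - 3*sqrt(5)) + (-7 + 3*sqrt(5)) + (0)] = 0/10 = 0
Dimension check: dim(rho) = sum (mult * dim) = 3*1 + 0*1 + 2*2 + 0*2 = 7 = chi_rho(e) = 7.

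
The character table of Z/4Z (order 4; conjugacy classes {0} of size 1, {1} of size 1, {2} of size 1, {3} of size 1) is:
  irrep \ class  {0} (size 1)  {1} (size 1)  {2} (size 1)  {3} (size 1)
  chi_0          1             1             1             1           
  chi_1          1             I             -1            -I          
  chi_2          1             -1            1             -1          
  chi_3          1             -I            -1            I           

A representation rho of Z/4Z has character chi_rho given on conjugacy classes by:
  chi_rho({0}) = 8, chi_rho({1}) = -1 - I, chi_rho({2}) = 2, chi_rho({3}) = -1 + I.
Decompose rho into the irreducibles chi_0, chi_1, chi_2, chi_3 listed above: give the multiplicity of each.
Multiplicities: chi_0: 2, chi_1: 1, chi_2: 3, chi_3: 2.

Solution. Use <chi_rho, chi> = (1/|G|) sum_C |C| * chi_rho(C) * conj(chi(C)) with |G| = 4 for each irreducible chi in the table:
  <chi_rho, chi_0> = (1/4)[1*(8)*conj(1) + 1*(-1 - I)*conj(1) + 1*(2)*conj(1) + 1*(-1 + I)*conj(1)]
      = (1/4)[(8) + (-1 - I) + (2) + (-1 + I)] = 8/4 = 2
  <chi_rho, chi_1> = (1/4)[1*(8)*conj(1) + 1*(-1 - I)*conj(I) + 1*(2)*conj(-1) + 1*(-1 + I)*conj(-I)]
      = (1/4)[(8) + (-1 + I) + (-2) + (-1 - I)] = 4/4 = 1
  <chi_rho, chi_2> = (1/4)[1*(8)*conj(1) + 1*(-1 - I)*conj(-1) + 1*(2)*conj(1) + 1*(-1 + I)*conj(-1)]
      = (1/4)[(8) + (1 + I) + (2) + (1 - I)] = 12/4 = 3
  <chi_rho, chi_3> = (1/4)[1*(8)*conj(1) + 1*(-1 - I)*conj(-I) + 1*(2)*conj(-1) + 1*(-1 + I)*conj(I)]
      = (1/4)[(8) + (1 - I) + (-2) + (1 + I)] = 8/4 = 2
(Exp terms are combined using exp(i*s)*conj(exp(i*t)) = exp(i*(s-t)), and sums of them are collapsed using the identity that for every m > 1 the m distinct m-th roots of unity sum to 0, e.g. 1 + exp(2*I*pi/3) + exp(-2*I*pi/3) = 0.)
Dimension check: dim(rho) = sum (mult * dim) = 2*1 + 1*1 + 3*1 + 2*1 = 8 = chi_rho(e) = 8.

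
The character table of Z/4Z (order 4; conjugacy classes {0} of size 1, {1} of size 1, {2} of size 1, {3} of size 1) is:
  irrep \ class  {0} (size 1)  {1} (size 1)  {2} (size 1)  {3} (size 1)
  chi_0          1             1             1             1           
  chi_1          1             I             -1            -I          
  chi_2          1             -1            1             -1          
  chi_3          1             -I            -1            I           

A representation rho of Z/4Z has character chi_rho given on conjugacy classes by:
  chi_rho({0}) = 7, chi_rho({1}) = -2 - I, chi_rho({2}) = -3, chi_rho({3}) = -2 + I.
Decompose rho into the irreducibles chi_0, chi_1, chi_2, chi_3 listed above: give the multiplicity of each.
Multiplicities: chi_0: 0, chi_1: 2, chi_2: 2, chi_3: 3.

Working: Use <chi_rho, chi> = (1/|G|) sum_C |C| * chi_rho(C) * conj(chi(C)) with |G| = 4 for each irreducible chi in the table:
  <chi_rho, chi_0> = (1/4)[1*(7)*conj(1) + 1*(-2 - I)*conj(1) + 1*(-3)*conj(1) + 1*(-2 + I)*conj(1)]
      = (1/4)[(7) + (-2 - I) + (-3) + (-2 + I)] = 0/4 = 0
  <chi_rho, chi_1> = (1/4)[1*(7)*conj(1) + 1*(-2 - I)*conj(I) + 1*(-3)*conj(-1) + 1*(-2 + I)*conj(-I)]
      = (1/4)[(7) + (-1 + 2*I) + (3) + (-1 - 2*I)] = 8/4 = 2
  <chi_rho, chi_2> = (1/4)[1*(7)*conj(1) + 1*(-2 - I)*conj(-1) + 1*(-3)*conj(1) + 1*(-2 + I)*conj(-1)]
      = (1/4)[(7) + (2 + I) + (-3) + (2 - I)] = 8/4 = 2
  <chi_rho, chi_3> = (1/4)[1*(7)*conj(1) + 1*(-2 - I)*conj(-I) + 1*(-3)*conj(-1) + 1*(-2 + I)*conj(I)]
      = (1/4)[(7) + (1 - 2*I) + (3) + (1 + 2*I)] = 12/4 = 3
(Exp terms are combined using exp(i*s)*conj(exp(i*t)) = exp(i*(s-t)), and sums of them are collapsed using the identity that for every m > 1 the m distinct m-th roots of unity sum to 0, e.g. 1 + exp(2*I*pi/3) + exp(-2*I*pi/3) = 0.)
Dimension check: dim(rho) = sum (mult * dim) = 0*1 + 2*1 + 2*1 + 3*1 = 7 = chi_rho(e) = 7.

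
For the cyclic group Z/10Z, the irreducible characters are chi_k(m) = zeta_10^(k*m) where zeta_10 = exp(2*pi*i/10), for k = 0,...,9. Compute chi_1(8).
chi_1(8) = zeta_10^8 = exp(-2*I*pi/5)

Explanation: chi_1(8) = zeta_10^(1*8) = zeta_10^8. Since zeta_10^10 = 1, this equals zeta_10^8 = exp(2*pi*i*8/10) = exp(-2*I*pi/5).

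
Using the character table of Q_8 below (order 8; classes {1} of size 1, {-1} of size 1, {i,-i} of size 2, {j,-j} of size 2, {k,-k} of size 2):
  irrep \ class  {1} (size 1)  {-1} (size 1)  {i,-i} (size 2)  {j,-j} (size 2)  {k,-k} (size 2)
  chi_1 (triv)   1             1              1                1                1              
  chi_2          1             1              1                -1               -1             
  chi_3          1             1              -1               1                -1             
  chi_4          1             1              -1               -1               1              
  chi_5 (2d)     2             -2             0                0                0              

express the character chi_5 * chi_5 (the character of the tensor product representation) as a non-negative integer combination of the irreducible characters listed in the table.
chi_5 tensor chi_5 = chi_1 + chi_2 + chi_3 + chi_4 (all other irreducibles have multiplicity 0).

Why: The character of a tensor product is the pointwise product (chi_5 * chi_5)(C) = chi_5(C) * chi_5(C):
  {1}: (2)*(2), {-1}: (-2)*(-2), {i,-i}: (0)*(0), {j,-j}: (0)*(0), {k,-k}: (0)*(0)
so (chi_5 * chi_5) takes values
  {1} -> 4, {-1} -> 4, {i,-i} -> 0, {j,-j} -> 0, {k,-k} -> 0.
Now take the inner product of this character with each irreducible chi from the table, <chi_5*chi_5, chi> = (1/8) sum_C |C| (chi_5*chi_5)(C) conj(chi(C)):
  <chi_5*chi_5, chi_1> = (1/8)[1*(4)*conj(1) + 1*(4)*conj(1) + 2*(0)*conj(1) + 2*(0)*conj(1) + 2*(0)*conj(1)]
      = (1/8)[(4) + (4) + (0) + (0) + (0)] = 8/8 = 1
  <chi_5*chi_5, chi_2> = (1/8)[1*(4)*conj(1) + 1*(4)*conj(1) + 2*(0)*conj(1) + 2*(0)*conj(-1) + 2*(0)*conj(-1)]
      = (1/8)[(4) + (4) + (0) + (0) + (0)] = 8/8 = 1
  <chi_5*chi_5, chi_3> = (1/8)[1*(4)*conj(1) + 1*(4)*conj(1) + 2*(0)*conj(-1) + 2*(0)*conj(1) + 2*(0)*conj(-1)]
      = (1/8)[(4) + (4) + (0) + (0) + (0)] = 8/8 = 1
  <chi_5*chi_5, chi_4> = (1/8)[1*(4)*conj(1) + 1*(4)*conj(1) + 2*(0)*conj(-1) + 2*(0)*conj(-1) + 2*(0)*conj(1)]
      = (1/8)[(4) + (4) + (0) + (0) + (0)] = 8/8 = 1
  <chi_5*chi_5, chi_5> = (1/8)[1*(4)*conj(2) + 1*(4)*conj(-2) + 2*(0)*conj(0) + 2*(0)*conj(0) + 2*(0)*conj(0)]
      = (1/8)[(8) + (-8) + (0) + (0) + (0)] = 0/8 = 0
Hence the multiplicities are chi_1: 1, chi_2: 1, chi_3: 1, chi_4: 1. Dimension check: dim(chi_5)*dim(chi_5) = 2*2 = 4 and sum (mult * dim) = 1*1 + 1*1 + 1*1 + 1*1 = 4.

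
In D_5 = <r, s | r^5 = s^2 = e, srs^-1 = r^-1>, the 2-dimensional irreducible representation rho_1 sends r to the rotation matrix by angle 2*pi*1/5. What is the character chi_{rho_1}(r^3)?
chi_{rho_1}(r^3) = 2*cos(2*pi*1*3/5) = -sqrt(5)/2 - 1/2

Explanation: rho_1(r^3) is rotation by angle 2*pi*1*3/5, whose trace is 2*cos(2*pi*1*3/5) = -sqrt(5)/2 - 1/2.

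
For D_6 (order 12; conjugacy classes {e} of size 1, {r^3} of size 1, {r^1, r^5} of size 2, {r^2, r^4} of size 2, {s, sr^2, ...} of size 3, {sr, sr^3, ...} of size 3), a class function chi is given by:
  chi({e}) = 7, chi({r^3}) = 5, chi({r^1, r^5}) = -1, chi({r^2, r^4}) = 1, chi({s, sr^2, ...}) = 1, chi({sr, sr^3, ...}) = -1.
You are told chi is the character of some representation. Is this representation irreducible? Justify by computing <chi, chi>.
Not irreducible (reducible): <chi, chi> = 7 > 1.

Explanation: <chi, chi> = (1/|G|) sum_C |C| * |chi(C)|^2 = (1/12)[1*|7|^2 + 1*|5|^2 + 2*|-1|^2 + 2*|1|^2 + 3*|1|^2 + 3*|-1|^2]
  = (1/12)[(49) + (25) + (2) + (2) + (3) + (3)] = 84/12 = 7.
A character is irreducible iff <chi, chi> = 1, so this representation is reducible.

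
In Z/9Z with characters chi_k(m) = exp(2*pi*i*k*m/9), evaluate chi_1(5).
chi_1(5) = zeta_9^5 = exp(-8*I*pi/9)

Justification: chi_1(5) = zeta_9^(1*5) = zeta_9^5. Since zeta_9^9 = 1, this equals zeta_9^5 = exp(2*pi*i*5/9) = exp(-8*I*pi/9).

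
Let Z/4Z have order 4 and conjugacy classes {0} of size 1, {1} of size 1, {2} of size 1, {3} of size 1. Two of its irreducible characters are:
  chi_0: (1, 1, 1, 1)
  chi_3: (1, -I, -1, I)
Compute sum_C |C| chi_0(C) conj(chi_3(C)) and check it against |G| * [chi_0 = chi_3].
Sum = 0; so <chi_0, chi_3> = 0 (distinct irreducibles are orthogonal).

Working: Compute term by term over conjugacy classes (|C| * chi_0(C) * conj(chi_3(C))):
  1*(1)*conj(1) + 1*(1)*conj(-I) + 1*(1)*conj(-1) + 1*(1)*conj(I)
  = (1) + (I) + (-1) + (-I)
  = 0.
(Exp terms are combined using exp(i*s)*conj(exp(i*t)) = exp(i*(s-t)), and sums of them are collapsed using the identity that for every m > 1 the m distinct m-th roots of unity sum to 0, e.g. 1 + exp(2*I*pi/3) + exp(-2*I*pi/3) = 0.)
Dividing by |G| = 4 gives 0/4 = 0, matching the row-orthogonality relation <chi_0, chi_3> = [chi_0 = chi_3].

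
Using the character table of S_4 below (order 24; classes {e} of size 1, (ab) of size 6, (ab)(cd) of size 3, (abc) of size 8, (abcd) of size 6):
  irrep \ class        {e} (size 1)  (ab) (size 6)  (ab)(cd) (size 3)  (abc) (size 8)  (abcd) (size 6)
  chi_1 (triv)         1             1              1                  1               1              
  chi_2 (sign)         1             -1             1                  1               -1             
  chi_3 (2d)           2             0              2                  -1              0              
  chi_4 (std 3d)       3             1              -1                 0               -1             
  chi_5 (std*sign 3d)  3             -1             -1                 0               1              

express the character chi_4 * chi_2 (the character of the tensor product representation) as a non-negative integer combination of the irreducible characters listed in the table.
chi_4 tensor chi_2 = chi_5 (all other irreducibles have multiplicity 0).

Solution. The character of a tensor product is the pointwise product (chi_4 * chi_2)(C) = chi_4(C) * chi_2(C):
  {e}: (3)*(1), (ab): (1)*(-1), (ab)(cd): (-1)*(1), (abc): (0)*(1), (abcd): (-1)*(-1)
so (chi_4 * chi_2) takes values
  {e} -> 3, (ab) -> -1, (ab)(cd) -> -1, (abc) -> 0, (abcd) -> 1.
Now take the inner product of this character with each irreducible chi from the table, <chi_4*chi_2, chi> = (1/24) sum_C |C| (chi_4*chi_2)(C) conj(chi(C)):
  <chi_4*chi_2, chi_1> = (1/24)[1*(3)*conj(1) + 6*(-1)*conj(1) + 3*(-1)*conj(1) + 8*(0)*conj(1) + 6*(1)*conj(1)]
      = (1/24)[(3) + (-6) + (-3) + (0) + (6)] = 0/24 = 0
  <chi_4*chi_2, chi_2> = (1/24)[1*(3)*conj(1) + 6*(-1)*conj(-1) + 3*(-1)*conj(1) + 8*(0)*conj(1) + 6*(1)*conj(-1)]
      = (1/24)[(3) + (6) + (-3) + (0) + (-6)] = 0/24 = 0
  <chi_4*chi_2, chi_3> = (1/24)[1*(3)*conj(2) + 6*(-1)*conj(0) + 3*(-1)*conj(2) + 8*(0)*conj(-1) + 6*(1)*conj(0)]
      = (1/24)[(6) + (0) + (-6) + (0) + (0)] = 0/24 = 0
  <chi_4*chi_2, chi_4> = (1/24)[1*(3)*conj(3) + 6*(-1)*conj(1) + 3*(-1)*conj(-1) + 8*(0)*conj(0) + 6*(1)*conj(-1)]
      = (1/24)[(9) + (-6) + (3) + (0) + (-6)] = 0/24 = 0
  <chi_4*chi_2, chi_5> = (1/24)[1*(3)*conj(3) + 6*(-1)*conj(-1) + 3*(-1)*conj(-1) + 8*(0)*conj(0) + 6*(1)*conj(1)]
      = (1/24)[(9) + (6) + (3) + (0) + (6)] = 24/24 = 1
Hence the multiplicities are chi_5: 1. Dimension check: dim(chi_4)*dim(chi_2) = 3*1 = 3 and sum (mult * dim) = 1*3 = 3.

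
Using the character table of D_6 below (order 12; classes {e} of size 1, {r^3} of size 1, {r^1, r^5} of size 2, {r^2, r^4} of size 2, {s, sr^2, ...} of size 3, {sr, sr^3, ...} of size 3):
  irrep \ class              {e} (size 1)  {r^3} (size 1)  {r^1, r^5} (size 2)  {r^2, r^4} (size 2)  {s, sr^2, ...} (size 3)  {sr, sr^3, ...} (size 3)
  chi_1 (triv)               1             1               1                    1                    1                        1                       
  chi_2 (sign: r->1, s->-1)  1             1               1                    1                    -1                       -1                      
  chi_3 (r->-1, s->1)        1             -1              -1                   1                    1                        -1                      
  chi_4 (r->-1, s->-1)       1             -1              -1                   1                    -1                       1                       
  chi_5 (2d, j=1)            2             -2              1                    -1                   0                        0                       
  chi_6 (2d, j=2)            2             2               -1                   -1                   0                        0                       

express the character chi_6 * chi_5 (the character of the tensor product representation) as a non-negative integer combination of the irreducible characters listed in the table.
chi_6 tensor chi_5 = chi_3 + chi_4 + chi_5 (all other irreducibles have multiplicity 0).

Derivation: The character of a tensor product is the pointwise product (chi_6 * chi_5)(C) = chi_6(C) * chi_5(C):
  {e}: (2)*(2), {r^3}: (2)*(-2), {r^1, r^5}: (-1)*(1), {r^2, r^4}: (-1)*(-1), {s, sr^2, ...}: (0)*(0), {sr, sr^3, ...}: (0)*(0)
so (chi_6 * chi_5) takes values
  {e} -> 4, {r^3} -> -4, {r^1, r^5} -> -1, {r^2, r^4} -> 1, {s, sr^2, ...} -> 0, {sr, sr^3, ...} -> 0.
Now take the inner product of this character with each irreducible chi from the table, <chi_6*chi_5, chi> = (1/12) sum_C |C| (chi_6*chi_5)(C) conj(chi(C)):
  <chi_6*chi_5, chi_1> = (1/12)[1*(4)*conj(1) + 1*(-4)*conj(1) + 2*(-1)*conj(1) + 2*(1)*conj(1) + 3*(0)*conj(1) + 3*(0)*conj(1)]
      = (1/12)[(4) + (-4) + (-2) + (2) + (0) + (0)] = 0/12 = 0
  <chi_6*chi_5, chi_2> = (1/12)[1*(4)*conj(1) + 1*(-4)*conj(1) + 2*(-1)*conj(1) + 2*(1)*conj(1) + 3*(0)*conj(-1) + 3*(0)*conj(-1)]
      = (1/12)[(4) + (-4) + (-2) + (2) + (0) + (0)] = 0/12 = 0
  <chi_6*chi_5, chi_3> = (1/12)[1*(4)*conj(1) + 1*(-4)*conj(-1) + 2*(-1)*conj(-1) + 2*(1)*conj(1) + 3*(0)*conj(1) + 3*(0)*conj(-1)]
      = (1/12)[(4) + (4) + (2) + (2) + (0) + (0)] = 12/12 = 1
  <chi_6*chi_5, chi_4> = (1/12)[1*(4)*conj(1) + 1*(-4)*conj(-1) + 2*(-1)*conj(-1) + 2*(1)*conj(1) + 3*(0)*conj(-1) + 3*(0)*conj(1)]
      = (1/12)[(4) + (4) + (2) + (2) + (0) + (0)] = 12/12 = 1
  <chi_6*chi_5, chi_5> = (1/12)[1*(4)*conj(2) + 1*(-4)*conj(-2) + 2*(-1)*conj(1) + 2*(1)*conj(-1) + 3*(0)*conj(0) + 3*(0)*conj(0)]
      = (1/12)[(8) + (8) + (-2) + (-2) + (0) + (0)] = 12/12 = 1
  <chi_6*chi_5, chi_6> = (1/12)[1*(4)*conj(2) + 1*(-4)*conj(2) + 2*(-1)*conj(-1) + 2*(1)*conj(-1) + 3*(0)*conj(0) + 3*(0)*conj(0)]
      = (1/12)[(8) + (-8) + (2) + (-2) + (0) + (0)] = 0/12 = 0
Hence the multiplicities are chi_3: 1, chi_4: 1, chi_5: 1. Dimension check: dim(chi_6)*dim(chi_5) = 2*2 = 4 and sum (mult * dim) = 1*1 + 1*1 + 1*2 = 4.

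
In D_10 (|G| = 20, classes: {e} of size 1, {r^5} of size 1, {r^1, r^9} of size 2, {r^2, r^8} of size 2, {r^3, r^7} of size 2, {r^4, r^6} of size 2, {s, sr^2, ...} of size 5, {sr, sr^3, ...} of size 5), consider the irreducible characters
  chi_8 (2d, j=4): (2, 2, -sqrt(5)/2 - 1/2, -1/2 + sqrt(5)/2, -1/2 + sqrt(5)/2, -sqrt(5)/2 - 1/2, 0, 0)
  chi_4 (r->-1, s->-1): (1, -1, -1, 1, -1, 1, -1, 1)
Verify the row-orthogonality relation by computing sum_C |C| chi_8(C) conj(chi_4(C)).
Sum = 0; so <chi_8, chi_4> = 0 (distinct irreducibles are orthogonal).

Proof sketch: Compute term by term over conjugacy classes (|C| * chi_8(C) * conj(chi_4(C))):
  1*(2)*conj(1) + 1*(2)*conj(-1) + 2*(-sqrt(5)/2 - 1/2)*conj(-1) + 2*(-1/2 + sqrt(5)/2)*conj(1) + 2*(-1/2 + sqrt(5)/2)*conj(-1) + 2*(-sqrt(5)/2 - 1/2)*conj(1) + 5*(0)*conj(-1) + 5*(0)*conj(1)
  = (2) + (-2) + (1 + sqrt(5)) + (-1 + sqrt(5)) + (1 - sqrt(5)) + (-sqrt(5) - 1) + (0) + (0)
  = 0.
Dividing by |G| = 20 gives 0/20 = 0, matching the row-orthogonality relation <chi_8, chi_4> = [chi_8 = chi_4].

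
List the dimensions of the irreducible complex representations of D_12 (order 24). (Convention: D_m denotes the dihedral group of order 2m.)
Dimensions: 1, 1, 1, 1, 2, 2, 2, 2, 2

Justification: There are 9 irreducibles (= number of conjugacy classes). Their dimensions d_i satisfy sum d_i^2 = |G| = 24: 1 + 1 + 1 + 1 + 4 + 4 + 4 + 4 + 4 = 24.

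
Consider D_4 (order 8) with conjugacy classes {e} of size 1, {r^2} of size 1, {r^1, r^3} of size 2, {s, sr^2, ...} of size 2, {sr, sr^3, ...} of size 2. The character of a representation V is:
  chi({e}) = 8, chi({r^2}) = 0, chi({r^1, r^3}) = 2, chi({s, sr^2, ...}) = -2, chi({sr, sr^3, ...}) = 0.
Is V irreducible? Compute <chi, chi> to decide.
Not irreducible (reducible): <chi, chi> = 10 > 1.

Reasoning: <chi, chi> = (1/|G|) sum_C |C| * |chi(C)|^2 = (1/8)[1*|8|^2 + 1*|0|^2 + 2*|2|^2 + 2*|-2|^2 + 2*|0|^2]
  = (1/8)[(64) + (0) + (8) + (8) + (0)] = 80/8 = 10.
A character is irreducible iff <chi, chi> = 1, so this representation is reducible.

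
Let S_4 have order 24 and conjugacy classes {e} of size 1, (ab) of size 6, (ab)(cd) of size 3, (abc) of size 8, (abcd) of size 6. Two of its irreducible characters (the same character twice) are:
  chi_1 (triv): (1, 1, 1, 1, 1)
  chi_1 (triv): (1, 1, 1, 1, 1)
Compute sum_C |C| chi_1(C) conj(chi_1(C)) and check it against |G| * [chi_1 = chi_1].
Sum = 24 = |G| = 24; so <chi_1, chi_1> = 1 (norm-1 confirms irreducibility).

Reasoning: Compute term by term over conjugacy classes (|C| * chi_1(C) * conj(chi_1(C))):
  1*(1)*conj(1) + 6*(1)*conj(1) + 3*(1)*conj(1) + 8*(1)*conj(1) + 6*(1)*conj(1)
  = (1) + (6) + (3) + (8) + (6)
  = 24.
Dividing by |G| = 24 gives 24/24 = 1, matching the row-orthogonality relation <chi_1, chi_1> = [chi_1 = chi_1].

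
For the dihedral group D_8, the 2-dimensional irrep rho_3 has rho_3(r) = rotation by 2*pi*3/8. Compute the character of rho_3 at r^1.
chi_{rho_3}(r^1) = 2*cos(2*pi*3*1/8) = -sqrt(2)

Details: rho_3(r^1) is rotation by angle 2*pi*3*1/8, whose trace is 2*cos(2*pi*3*1/8) = -sqrt(2).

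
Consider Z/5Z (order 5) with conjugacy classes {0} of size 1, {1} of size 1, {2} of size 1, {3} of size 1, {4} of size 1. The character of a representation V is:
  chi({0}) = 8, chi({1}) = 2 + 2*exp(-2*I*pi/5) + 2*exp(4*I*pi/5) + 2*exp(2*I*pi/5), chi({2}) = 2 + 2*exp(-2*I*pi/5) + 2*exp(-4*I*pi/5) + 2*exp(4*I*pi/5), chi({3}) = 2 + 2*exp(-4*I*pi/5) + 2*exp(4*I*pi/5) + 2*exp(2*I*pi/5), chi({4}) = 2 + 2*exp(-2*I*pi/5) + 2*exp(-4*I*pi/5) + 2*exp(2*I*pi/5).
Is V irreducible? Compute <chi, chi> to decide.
Not irreducible (reducible): <chi, chi> = 16 > 1.

Justification: <chi, chi> = (1/|G|) sum_C |C| * |chi(C)|^2 = (1/5)[1*|8|^2 + 1*|2 + 2*exp(-2*I*pi/5) + 2*exp(4*I*pi/5) + 2*exp(2*I*pi/5)|^2 + 1*|2 + 2*exp(-2*I*pi/5) + 2*exp(-4*I*pi/5) + 2*exp(4*I*pi/5)|^2 + 1*|2 + 2*exp(-4*I*pi/5) + 2*exp(4*I*pi/5) + 2*exp(2*I*pi/5)|^2 + 1*|2 + 2*exp(-2*I*pi/5) + 2*exp(-4*I*pi/5) + 2*exp(2*I*pi/5)|^2]
  = (1/5)[(64) + (4) + (4) + (4) + (4)] = 80/5 = 16.
(Exp terms are combined using exp(i*s)*conj(exp(i*t)) = exp(i*(s-t)), and sums of them are collapsed using the identity that for every m > 1 the m distinct m-th roots of unity sum to 0, e.g. 1 + exp(2*I*pi/3) + exp(-2*I*pi/3) = 0.)
A character is irreducible iff <chi, chi> = 1, so this representation is reducible.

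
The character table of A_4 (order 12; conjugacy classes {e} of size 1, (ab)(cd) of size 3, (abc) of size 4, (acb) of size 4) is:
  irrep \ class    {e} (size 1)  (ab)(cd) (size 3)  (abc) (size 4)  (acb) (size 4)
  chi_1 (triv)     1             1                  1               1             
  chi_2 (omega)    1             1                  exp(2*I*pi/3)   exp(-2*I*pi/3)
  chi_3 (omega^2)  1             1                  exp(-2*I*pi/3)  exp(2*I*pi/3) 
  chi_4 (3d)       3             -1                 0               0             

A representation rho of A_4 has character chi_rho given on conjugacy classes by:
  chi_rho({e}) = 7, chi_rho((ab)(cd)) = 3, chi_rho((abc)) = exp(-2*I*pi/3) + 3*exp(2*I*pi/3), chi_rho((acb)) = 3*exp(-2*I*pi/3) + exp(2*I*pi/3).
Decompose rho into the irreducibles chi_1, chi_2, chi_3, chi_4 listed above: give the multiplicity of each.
Multiplicities: chi_1: 0, chi_2: 3, chi_3: 1, chi_4: 1.

Proof sketch: Use <chi_rho, chi> = (1/|G|) sum_C |C| * chi_rho(C) * conj(chi(C)) with |G| = 12 for each irreducible chi in the table:
  <chi_rho, chi_1> = (1/12)[1*(7)*conj(1) + 3*(3)*conj(1) + 4*(exp(-2*I*pi/3) + 3*exp(2*I*pi/3))*conj(1) + 4*(3*exp(-2*I*pi/3) + exp(2*I*pi/3))*conj(1)]
      = (1/12)[(7) + (9) + (4*exp(-2*I*pi/3) + 12*exp(2*I*pi/3)) + (12*exp(-2*I*pi/3) + 4*exp(2*I*pi/3))] = 0/12 = 0
  <chi_rho, chi_2> = (1/12)[1*(7)*conj(1) + 3*(3)*conj(1) + 4*(exp(-2*I*pi/3) + 3*exp(2*I*pi/3))*conj(exp(2*I*pi/3)) + 4*(3*exp(-2*I*pi/3) + exp(2*I*pi/3))*conj(exp(-2*I*pi/3))]
      = (1/12)[(7) + (9) + (12 + 4*exp(2*I*pi/3)) + (12 + 4*exp(-2*I*pi/3))] = 36/12 = 3
  <chi_rho, chi_3> = (1/12)[1*(7)*conj(1) + 3*(3)*conj(1) + 4*(exp(-2*I*pi/3) + 3*exp(2*I*pi/3))*conj(exp(-2*I*pi/3)) + 4*(3*exp(-2*I*pi/3) + exp(2*I*pi/3))*conj(exp(2*I*pi/3))]
      = (1/12)[(7) + (9) + (4 + 12*exp(-2*I*pi/3)) + (4 + 12*exp(2*I*pi/3))] = 12/12 = 1
  <chi_rho, chi_4> = (1/12)[1*(7)*conj(3) + 3*(3)*conj(-1) + 4*(exp(-2*I*pi/3) + 3*exp(2*I*pi/3))*conj(0) + 4*(3*exp(-2*I*pi/3) + exp(2*I*pi/3))*conj(0)]
      = (1/12)[(21) + (-9) + (0) + (0)] = 12/12 = 1
(Exp terms are combined using exp(i*s)*conj(exp(i*t)) = exp(i*(s-t)), and sums of them are collapsed using the identity that for every m > 1 the m distinct m-th roots of unity sum to 0, e.g. 1 + exp(2*I*pi/3) + exp(-2*I*pi/3) = 0.)
Dimension check: dim(rho) = sum (mult * dim) = 0*1 + 3*1 + 1*1 + 1*3 = 7 = chi_rho(e) = 7.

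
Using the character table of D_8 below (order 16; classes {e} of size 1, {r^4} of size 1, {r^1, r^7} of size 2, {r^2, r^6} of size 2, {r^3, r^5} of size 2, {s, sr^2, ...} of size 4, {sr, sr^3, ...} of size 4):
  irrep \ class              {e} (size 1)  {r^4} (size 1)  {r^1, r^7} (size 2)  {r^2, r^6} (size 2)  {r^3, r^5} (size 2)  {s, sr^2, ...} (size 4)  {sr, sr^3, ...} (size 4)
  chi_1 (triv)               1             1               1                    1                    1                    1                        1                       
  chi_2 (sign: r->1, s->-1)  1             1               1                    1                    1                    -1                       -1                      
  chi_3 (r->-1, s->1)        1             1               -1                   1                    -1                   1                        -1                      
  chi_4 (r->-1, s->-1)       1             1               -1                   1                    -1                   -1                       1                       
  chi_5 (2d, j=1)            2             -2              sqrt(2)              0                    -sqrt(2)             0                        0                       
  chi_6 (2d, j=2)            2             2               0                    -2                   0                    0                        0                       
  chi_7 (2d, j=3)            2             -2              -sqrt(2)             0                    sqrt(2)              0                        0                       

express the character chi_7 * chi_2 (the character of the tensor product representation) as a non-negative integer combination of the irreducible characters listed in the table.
chi_7 tensor chi_2 = chi_7 (all other irreducibles have multiplicity 0).

Solution. The character of a tensor product is the pointwise product (chi_7 * chi_2)(C) = chi_7(C) * chi_2(C):
  {e}: (2)*(1), {r^4}: (-2)*(1), {r^1, r^7}: (-sqrt(2))*(1), {r^2, r^6}: (0)*(1), {r^3, r^5}: (sqrt(2))*(1), {s, sr^2, ...}: (0)*(-1), {sr, sr^3, ...}: (0)*(-1)
so (chi_7 * chi_2) takes values
  {e} -> 2, {r^4} -> -2, {r^1, r^7} -> -sqrt(2), {r^2, r^6} -> 0, {r^3, r^5} -> sqrt(2), {s, sr^2, ...} -> 0, {sr, sr^3, ...} -> 0.
Now take the inner product of this character with each irreducible chi from the table, <chi_7*chi_2, chi> = (1/16) sum_C |C| (chi_7*chi_2)(C) conj(chi(C)):
  <chi_7*chi_2, chi_1> = (1/16)[1*(2)*conj(1) + 1*(-2)*conj(1) + 2*(-sqrt(2))*conj(1) + 2*(0)*conj(1) + 2*(sqrt(2))*conj(1) + 4*(0)*conj(1) + 4*(0)*conj(1)]
      = (1/16)[(2) + (-2) + (-2*sqrt(2)) + (0) + (2*sqrt(2)) + (0) + (0)] = 0/16 = 0
  <chi_7*chi_2, chi_2> = (1/16)[1*(2)*conj(1) + 1*(-2)*conj(1) + 2*(-sqrt(2))*conj(1) + 2*(0)*conj(1) + 2*(sqrt(2))*conj(1) + 4*(0)*conj(-1) + 4*(0)*conj(-1)]
      = (1/16)[(2) + (-2) + (-2*sqrt(2)) + (0) + (2*sqrt(2)) + (0) + (0)] = 0/16 = 0
  <chi_7*chi_2, chi_3> = (1/16)[1*(2)*conj(1) + 1*(-2)*conj(1) + 2*(-sqrt(2))*conj(-1) + 2*(0)*conj(1) + 2*(sqrt(2))*conj(-1) + 4*(0)*conj(1) + 4*(0)*conj(-1)]
      = (1/16)[(2) + (-2) + (2*sqrt(2)) + (0) + (-2*sqrt(2)) + (0) + (0)] = 0/16 = 0
  <chi_7*chi_2, chi_4> = (1/16)[1*(2)*conj(1) + 1*(-2)*conj(1) + 2*(-sqrt(2))*conj(-1) + 2*(0)*conj(1) + 2*(sqrt(2))*conj(-1) + 4*(0)*conj(-1) + 4*(0)*conj(1)]
      = (1/16)[(2) + (-2) + (2*sqrt(2)) + (0) + (-2*sqrt(2)) + (0) + (0)] = 0/16 = 0
  <chi_7*chi_2, chi_5> = (1/16)[1*(2)*conj(2) + 1*(-2)*conj(-2) + 2*(-sqrt(2))*conj(sqrt(2)) + 2*(0)*conj(0) + 2*(sqrt(2))*conj(-sqrt(2)) + 4*(0)*conj(0) + 4*(0)*conj(0)]
      = (1/16)[(4) + (4) + (-4) + (0) + (-4) + (0) + (0)] = 0/16 = 0
  <chi_7*chi_2, chi_6> = (1/16)[1*(2)*conj(2) + 1*(-2)*conj(2) + 2*(-sqrt(2))*conj(0) + 2*(0)*conj(-2) + 2*(sqrt(2))*conj(0) + 4*(0)*conj(0) + 4*(0)*conj(0)]
      = (1/16)[(4) + (-4) + (0) + (0) + (0) + (0) + (0)] = 0/16 = 0
  <chi_7*chi_2, chi_7> = (1/16)[1*(2)*conj(2) + 1*(-2)*conj(-2) + 2*(-sqrt(2))*conj(-sqrt(2)) + 2*(0)*conj(0) + 2*(sqrt(2))*conj(sqrt(2)) + 4*(0)*conj(0) + 4*(0)*conj(0)]
      = (1/16)[(4) + (4) + (4) + (0) + (4) + (0) + (0)] = 16/16 = 1
Hence the multiplicities are chi_7: 1. Dimension check: dim(chi_7)*dim(chi_2) = 2*1 = 2 and sum (mult * dim) = 1*2 = 2.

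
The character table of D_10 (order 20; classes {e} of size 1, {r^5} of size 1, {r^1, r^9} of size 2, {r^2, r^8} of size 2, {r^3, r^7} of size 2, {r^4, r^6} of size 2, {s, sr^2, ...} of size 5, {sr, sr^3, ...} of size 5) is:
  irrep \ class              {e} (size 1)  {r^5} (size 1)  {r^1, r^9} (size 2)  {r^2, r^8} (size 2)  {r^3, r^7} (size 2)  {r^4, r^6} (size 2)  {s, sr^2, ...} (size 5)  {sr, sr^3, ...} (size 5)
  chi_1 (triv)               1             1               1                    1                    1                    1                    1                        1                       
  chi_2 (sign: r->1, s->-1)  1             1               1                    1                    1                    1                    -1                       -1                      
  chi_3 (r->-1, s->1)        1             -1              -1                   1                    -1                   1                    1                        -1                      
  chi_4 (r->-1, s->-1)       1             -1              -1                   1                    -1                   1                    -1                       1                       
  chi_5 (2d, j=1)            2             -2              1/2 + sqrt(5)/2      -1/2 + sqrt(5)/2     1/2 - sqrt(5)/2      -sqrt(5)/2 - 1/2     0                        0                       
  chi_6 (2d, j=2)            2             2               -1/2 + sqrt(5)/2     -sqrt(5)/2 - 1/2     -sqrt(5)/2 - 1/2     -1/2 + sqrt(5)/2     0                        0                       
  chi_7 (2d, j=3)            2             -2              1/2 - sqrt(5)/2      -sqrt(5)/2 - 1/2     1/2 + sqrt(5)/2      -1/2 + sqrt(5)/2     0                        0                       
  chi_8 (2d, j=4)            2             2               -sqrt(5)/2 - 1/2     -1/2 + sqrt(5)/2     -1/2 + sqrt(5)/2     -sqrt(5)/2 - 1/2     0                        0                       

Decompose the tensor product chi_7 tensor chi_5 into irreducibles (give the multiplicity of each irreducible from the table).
chi_7 tensor chi_5 = chi_6 + chi_8 (all other irreducibles have multiplicity 0).

Solution. The character of a tensor product is the pointwise product (chi_7 * chi_5)(C) = chi_7(C) * chi_5(C):
  {e}: (2)*(2), {r^5}: (-2)*(-2), {r^1, r^9}: (1/2 - sqrt(5)/2)*(1/2 + sqrt(5)/2), {r^2, r^8}: (-sqrt(5)/2 - 1/2)*(-1/2 + sqrt(5)/2), {r^3, r^7}: (1/2 + sqrt(5)/2)*(1/2 - sqrt(5)/2), {r^4, r^6}: (-1/2 + sqrt(5)/2)*(-sqrt(5)/2 - 1/2), {s, sr^2, ...}: (0)*(0), {sr, sr^3, ...}: (0)*(0)
so (chi_7 * chi_5) takes values
  {e} -> 4, {r^5} -> 4, {r^1, r^9} -> -1, {r^2, r^8} -> -1, {r^3, r^7} -> -1, {r^4, r^6} -> -1, {s, sr^2, ...} -> 0, {sr, sr^3, ...} -> 0.
Now take the inner product of this character with each irreducible chi from the table, <chi_7*chi_5, chi> = (1/20) sum_C |C| (chi_7*chi_5)(C) conj(chi(C)):
  <chi_7*chi_5, chi_1> = (1/20)[1*(4)*conj(1) + 1*(4)*conj(1) + 2*(-1)*conj(1) + 2*(-1)*conj(1) + 2*(-1)*conj(1) + 2*(-1)*conj(1) + 5*(0)*conj(1) + 5*(0)*conj(1)]
      = (1/20)[(4) + (4) + (-2) + (-2) + (-2) + (-2) + (0) + (0)] = 0/20 = 0
  <chi_7*chi_5, chi_2> = (1/20)[1*(4)*conj(1) + 1*(4)*conj(1) + 2*(-1)*conj(1) + 2*(-1)*conj(1) + 2*(-1)*conj(1) + 2*(-1)*conj(1) + 5*(0)*conj(-1) + 5*(0)*conj(-1)]
      = (1/20)[(4) + (4) + (-2) + (-2) + (-2) + (-2) + (0) + (0)] = 0/20 = 0
  <chi_7*chi_5, chi_3> = (1/20)[1*(4)*conj(1) + 1*(4)*conj(-1) + 2*(-1)*conj(-1) + 2*(-1)*conj(1) + 2*(-1)*conj(-1) + 2*(-1)*conj(1) + 5*(0)*conj(1) + 5*(0)*conj(-1)]
      = (1/20)[(4) + (-4) + (2) + (-2) + (2) + (-2) + (0) + (0)] = 0/20 = 0
  <chi_7*chi_5, chi_4> = (1/20)[1*(4)*conj(1) + 1*(4)*conj(-1) + 2*(-1)*conj(-1) + 2*(-1)*conj(1) + 2*(-1)*conj(-1) + 2*(-1)*conj(1) + 5*(0)*conj(-1) + 5*(0)*conj(1)]
      = (1/20)[(4) + (-4) + (2) + (-2) + (2) + (-2) + (0) + (0)] = 0/20 = 0
  <chi_7*chi_5, chi_5> = (1/20)[1*(4)*conj(2) + 1*(4)*conj(-2) + 2*(-1)*conj(1/2 + sqrt(5)/2) + 2*(-1)*conj(-1/2 + sqrt(5)/2) + 2*(-1)*conj(1/2 - sqrt(5)/2) + 2*(-1)*conj(-sqrt(5)/2 - 1/2) + 5*(0)*conj(0) + 5*(0)*conj(0)]
      = (1/20)[(8) + (-8) + (-sqrt(5) - 1) + (1 - sqrt(5)) + (-1 + sqrt(5)) + (1 + sqrt(5)) + (0) + (0)] = 0/20 = 0
  <chi_7*chi_5, chi_6> = (1/20)[1*(4)*conj(2) + 1*(4)*conj(2) + 2*(-1)*conj(-1/2 + sqrt(5)/2) + 2*(-1)*conj(-sqrt(5)/2 - 1/2) + 2*(-1)*conj(-sqrt(5)/2 - 1/2) + 2*(-1)*conj(-1/2 + sqrt(5)/2) + 5*(0)*conj(0) + 5*(0)*conj(0)]
      = (1/20)[(8) + (8) + (1 - sqrt(5)) + (1 + sqrt(5)) + (1 + sqrt(5)) + (1 - sqrt(5)) + (0) + (0)] = 20/20 = 1
  <chi_7*chi_5, chi_7> = (1/20)[1*(4)*conj(2) + 1*(4)*conj(-2) + 2*(-1)*conj(1/2 - sqrt(5)/2) + 2*(-1)*conj(-sqrt(5)/2 - 1/2) + 2*(-1)*conj(1/2 + sqrt(5)/2) + 2*(-1)*conj(-1/2 + sqrt(5)/2) + 5*(0)*conj(0) + 5*(0)*conj(0)]
      = (1/20)[(8) + (-8) + (-1 + sqrt(5)) + (1 + sqrt(5)) + (-sqrt(5) - 1) + (1 - sqrt(5)) + (0) + (0)] = 0/20 = 0
  <chi_7*chi_5, chi_8> = (1/20)[1*(4)*conj(2) + 1*(4)*conj(2) + 2*(-1)*conj(-sqrt(5)/2 - 1/2) + 2*(-1)*conj(-1/2 + sqrt(5)/2) + 2*(-1)*conj(-1/2 + sqrt(5)/2) + 2*(-1)*conj(-sqrt(5)/2 - 1/2) + 5*(0)*conj(0) + 5*(0)*conj(0)]
      = (1/20)[(8) + (8) + (1 + sqrt(5)) + (1 - sqrt(5)) + (1 - sqrt(5)) + (1 + sqrt(5)) + (0) + (0)] = 20/20 = 1
Hence the multiplicities are chi_6: 1, chi_8: 1. Dimension check: dim(chi_7)*dim(chi_5) = 2*2 = 4 and sum (mult * dim) = 1*2 + 1*2 = 4.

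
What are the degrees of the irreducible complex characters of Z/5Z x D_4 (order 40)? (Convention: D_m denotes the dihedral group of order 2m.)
Dimensions: 1, 1, 1, 1, 1, 1, 1, 1, 1, 1, 1, 1, 1, 1, 1, 1, 1, 1, 1, 1, 2, 2, 2, 2, 2

Justification: There are 25 irreducibles (= number of conjugacy classes). Their dimensions d_i satisfy sum d_i^2 = |G| = 40: 1 + 1 + 1 + 1 + 1 + 1 + 1 + 1 + 1 + 1 + 1 + 1 + 1 + 1 + 1 + 1 + 1 + 1 + 1 + 1 + 4 + 4 + 4 + 4 + 4 = 40. (For the product with Z/5Z: each of the 5 1-dim characters of Z/5Z tensors with each irrep of D_4, giving 5 copies of each D_4-dimension.)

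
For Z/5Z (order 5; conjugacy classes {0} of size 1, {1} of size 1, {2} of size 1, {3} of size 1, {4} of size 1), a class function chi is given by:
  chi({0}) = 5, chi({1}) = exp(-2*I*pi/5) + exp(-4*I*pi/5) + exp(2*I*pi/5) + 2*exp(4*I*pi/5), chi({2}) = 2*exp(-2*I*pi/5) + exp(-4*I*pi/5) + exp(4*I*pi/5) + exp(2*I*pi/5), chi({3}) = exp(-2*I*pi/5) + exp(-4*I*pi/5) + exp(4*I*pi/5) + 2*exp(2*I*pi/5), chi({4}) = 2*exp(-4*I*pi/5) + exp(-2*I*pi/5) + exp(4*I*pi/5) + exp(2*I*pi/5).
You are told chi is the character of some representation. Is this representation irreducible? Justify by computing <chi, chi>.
Not irreducible (reducible): <chi, chi> = 7 > 1.

Why: <chi, chi> = (1/|G|) sum_C |C| * |chi(C)|^2 = (1/5)[1*|5|^2 + 1*|exp(-2*I*pi/5) + exp(-4*I*pi/5) + exp(2*I*pi/5) + 2*exp(4*I*pi/5)|^2 + 1*|2*exp(-2*I*pi/5) + exp(-4*I*pi/5) + exp(4*I*pi/5) + exp(2*I*pi/5)|^2 + 1*|exp(-2*I*pi/5) + exp(-4*I*pi/5) + exp(4*I*pi/5) + 2*exp(2*I*pi/5)|^2 + 1*|2*exp(-4*I*pi/5) + exp(-2*I*pi/5) + exp(4*I*pi/5) + exp(2*I*pi/5)|^2]
  = (1/5)[(25) + (7 + 5*exp(-2*I*pi/5) + 4*exp(-4*I*pi/5) + 4*exp(4*I*pi/5) + 5*exp(2*I*pi/5)) + (7 + 4*exp(-2*I*pi/5) + 5*exp(-4*I*pi/5) + 5*exp(4*I*pi/5) + 4*exp(2*I*pi/5)) + (7 + 4*exp(-2*I*pi/5) + 5*exp(-4*I*pi/5) + 5*exp(4*I*pi/5) + 4*exp(2*I*pi/5)) + (7 + 5*exp(-2*I*pi/5) + 4*exp(-4*I*pi/5) + 4*exp(4*I*pi/5) + 5*exp(2*I*pi/5))] = 35/5 = 7.
(Exp terms are combined using exp(i*s)*conj(exp(i*t)) = exp(i*(s-t)), and sums of them are collapsed using the identity that for every m > 1 the m distinct m-th roots of unity sum to 0, e.g. 1 + exp(2*I*pi/3) + exp(-2*I*pi/3) = 0.)
A character is irreducible iff <chi, chi> = 1, so this representation is reducible.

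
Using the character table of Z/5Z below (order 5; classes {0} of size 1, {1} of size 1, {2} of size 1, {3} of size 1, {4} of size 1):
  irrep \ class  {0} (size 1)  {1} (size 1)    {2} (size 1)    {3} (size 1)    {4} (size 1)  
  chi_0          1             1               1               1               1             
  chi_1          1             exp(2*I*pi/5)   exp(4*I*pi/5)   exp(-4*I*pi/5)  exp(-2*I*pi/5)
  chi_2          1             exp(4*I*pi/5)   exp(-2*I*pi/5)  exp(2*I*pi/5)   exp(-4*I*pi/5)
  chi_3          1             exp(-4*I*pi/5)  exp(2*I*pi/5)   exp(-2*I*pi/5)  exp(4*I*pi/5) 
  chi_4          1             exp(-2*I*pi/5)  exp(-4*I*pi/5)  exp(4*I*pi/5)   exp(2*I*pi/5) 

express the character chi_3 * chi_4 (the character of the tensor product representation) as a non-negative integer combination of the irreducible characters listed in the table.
chi_3 tensor chi_4 = chi_2 (all other irreducibles have multiplicity 0).

Working: The character of a tensor product is the pointwise product (chi_3 * chi_4)(C) = chi_3(C) * chi_4(C):
  {0}: (1)*(1), {1}: (exp(-4*I*pi/5))*(exp(-2*I*pi/5)), {2}: (exp(2*I*pi/5))*(exp(-4*I*pi/5)), {3}: (exp(-2*I*pi/5))*(exp(4*I*pi/5)), {4}: (exp(4*I*pi/5))*(exp(2*I*pi/5))
so (chi_3 * chi_4) takes values
  {0} -> 1, {1} -> exp(4*I*pi/5), {2} -> exp(-2*I*pi/5), {3} -> exp(2*I*pi/5), {4} -> exp(-4*I*pi/5).
Now take the inner product of this character with each irreducible chi from the table, <chi_3*chi_4, chi> = (1/5) sum_C |C| (chi_3*chi_4)(C) conj(chi(C)):
  <chi_3*chi_4, chi_0> = (1/5)[1*(1)*conj(1) + 1*(exp(4*I*pi/5))*conj(1) + 1*(exp(-2*I*pi/5))*conj(1) + 1*(exp(2*I*pi/5))*conj(1) + 1*(exp(-4*I*pi/5))*conj(1)]
      = (1/5)[(1) + (exp(4*I*pi/5)) + (exp(-2*I*pi/5)) + (exp(2*I*pi/5)) + (exp(-4*I*pi/5))] = 0/5 = 0
  <chi_3*chi_4, chi_1> = (1/5)[1*(1)*conj(1) + 1*(exp(4*I*pi/5))*conj(exp(2*I*pi/5)) + 1*(exp(-2*I*pi/5))*conj(exp(4*I*pi/5)) + 1*(exp(2*I*pi/5))*conj(exp(-4*I*pi/5)) + 1*(exp(-4*I*pi/5))*conj(exp(-2*I*pi/5))]
      = (1/5)[(1) + (exp(2*I*pi/5)) + (exp(4*I*pi/5)) + (exp(-4*I*pi/5)) + (exp(-2*I*pi/5))] = 0/5 = 0
  <chi_3*chi_4, chi_2> = (1/5)[1*(1)*conj(1) + 1*(exp(4*I*pi/5))*conj(exp(4*I*pi/5)) + 1*(exp(-2*I*pi/5))*conj(exp(-2*I*pi/5)) + 1*(exp(2*I*pi/5))*conj(exp(2*I*pi/5)) + 1*(exp(-4*I*pi/5))*conj(exp(-4*I*pi/5))]
      = (1/5)[(1) + (1) + (1) + (1) + (1)] = 5/5 = 1
  <chi_3*chi_4, chi_3> = (1/5)[1*(1)*conj(1) + 1*(exp(4*I*pi/5))*conj(exp(-4*I*pi/5)) + 1*(exp(-2*I*pi/5))*conj(exp(2*I*pi/5)) + 1*(exp(2*I*pi/5))*conj(exp(-2*I*pi/5)) + 1*(exp(-4*I*pi/5))*conj(exp(4*I*pi/5))]
      = (1/5)[(1) + (exp(-2*I*pi/5)) + (exp(-4*I*pi/5)) + (exp(4*I*pi/5)) + (exp(2*I*pi/5))] = 0/5 = 0
  <chi_3*chi_4, chi_4> = (1/5)[1*(1)*conj(1) + 1*(exp(4*I*pi/5))*conj(exp(-2*I*pi/5)) + 1*(exp(-2*I*pi/5))*conj(exp(-4*I*pi/5)) + 1*(exp(2*I*pi/5))*conj(exp(4*I*pi/5)) + 1*(exp(-4*I*pi/5))*conj(exp(2*I*pi/5))]
      = (1/5)[(1) + (exp(-4*I*pi/5)) + (exp(2*I*pi/5)) + (exp(-2*I*pi/5)) + (exp(4*I*pi/5))] = 0/5 = 0
(Exp terms are combined using exp(i*s)*conj(exp(i*t)) = exp(i*(s-t)), and sums of them are collapsed using the identity that for every m > 1 the m distinct m-th roots of unity sum to 0, e.g. 1 + exp(2*I*pi/3) + exp(-2*I*pi/3) = 0.)
Hence the multiplicities are chi_2: 1. Dimension check: dim(chi_3)*dim(chi_4) = 1*1 = 1 and sum (mult * dim) = 1*1 = 1.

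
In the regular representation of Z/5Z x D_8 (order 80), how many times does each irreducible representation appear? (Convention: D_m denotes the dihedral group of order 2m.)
Each irreducible V_i of dimension d_i appears with multiplicity d_i, i.e. rho_reg = (direct sum over all irreducibles V_i) d_i V_i. The irreducible dimensions for Z/5Z x D_8 are 1, 1, 1, 1, 1, 1, 1, 1, 1, 1, 1, 1, 1, 1, 1, 1, 1, 1, 1, 1, 2, 2, 2, 2, 2, 2, 2, 2, 2, 2, 2, 2, 2, 2, 2: 20 irreducibles of dimension 1, each with multiplicity 1; 15 irreducibles of dimension 2, each with multiplicity 2. Total dimension 20*1*1 + 15*2*2 = 80 = |G|.

Justification: General theorem: in the regular representation of a finite group G, each irreducible appears with multiplicity equal to its dimension. Check: dim(rho_reg) = sum d_i^2 = 1 + 1 + 1 + 1 + 1 + 1 + 1 + 1 + 1 + 1 + 1 + 1 + 1 + 1 + 1 + 1 + 1 + 1 + 1 + 1 + 4 + 4 + 4 + 4 + 4 + 4 + 4 + 4 + 4 + 4 + 4 + 4 + 4 + 4 + 4 = 80 = |G|.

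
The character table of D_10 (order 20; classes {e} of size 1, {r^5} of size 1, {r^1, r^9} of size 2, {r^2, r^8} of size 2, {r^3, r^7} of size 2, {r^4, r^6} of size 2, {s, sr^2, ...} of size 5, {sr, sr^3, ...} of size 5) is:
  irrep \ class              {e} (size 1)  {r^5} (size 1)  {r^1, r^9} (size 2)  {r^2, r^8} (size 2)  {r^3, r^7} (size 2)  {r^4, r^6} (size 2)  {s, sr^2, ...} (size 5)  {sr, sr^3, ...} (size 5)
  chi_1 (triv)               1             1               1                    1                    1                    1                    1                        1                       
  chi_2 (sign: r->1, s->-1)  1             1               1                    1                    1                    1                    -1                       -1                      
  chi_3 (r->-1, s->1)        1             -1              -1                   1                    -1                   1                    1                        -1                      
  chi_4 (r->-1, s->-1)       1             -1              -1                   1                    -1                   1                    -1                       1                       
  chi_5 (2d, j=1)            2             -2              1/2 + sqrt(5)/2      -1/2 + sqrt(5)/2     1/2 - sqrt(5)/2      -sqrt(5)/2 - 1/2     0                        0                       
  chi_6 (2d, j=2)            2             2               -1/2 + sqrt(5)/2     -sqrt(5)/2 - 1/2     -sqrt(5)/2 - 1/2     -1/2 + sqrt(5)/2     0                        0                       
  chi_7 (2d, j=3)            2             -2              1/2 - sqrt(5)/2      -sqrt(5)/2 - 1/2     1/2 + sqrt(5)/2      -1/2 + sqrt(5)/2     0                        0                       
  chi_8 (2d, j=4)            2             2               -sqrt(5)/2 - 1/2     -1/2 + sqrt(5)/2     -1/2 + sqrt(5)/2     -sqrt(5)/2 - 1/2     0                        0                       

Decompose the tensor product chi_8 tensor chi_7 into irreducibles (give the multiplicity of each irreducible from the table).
chi_8 tensor chi_7 = chi_5 + chi_7 (all other irreducibles have multiplicity 0).

Justification: The character of a tensor product is the pointwise product (chi_8 * chi_7)(C) = chi_8(C) * chi_7(C):
  {e}: (2)*(2), {r^5}: (2)*(-2), {r^1, r^9}: (-sqrt(5)/2 - 1/2)*(1/2 - sqrt(5)/2), {r^2, r^8}: (-1/2 + sqrt(5)/2)*(-sqrt(5)/2 - 1/2), {r^3, r^7}: (-1/2 + sqrt(5)/2)*(1/2 + sqrt(5)/2), {r^4, r^6}: (-sqrt(5)/2 - 1/2)*(-1/2 + sqrt(5)/2), {s, sr^2, ...}: (0)*(0), {sr, sr^3, ...}: (0)*(0)
so (chi_8 * chi_7) takes values
  {e} -> 4, {r^5} -> -4, {r^1, r^9} -> 1, {r^2, r^8} -> -1, {r^3, r^7} -> 1, {r^4, r^6} -> -1, {s, sr^2, ...} -> 0, {sr, sr^3, ...} -> 0.
Now take the inner product of this character with each irreducible chi from the table, <chi_8*chi_7, chi> = (1/20) sum_C |C| (chi_8*chi_7)(C) conj(chi(C)):
  <chi_8*chi_7, chi_1> = (1/20)[1*(4)*conj(1) + 1*(-4)*conj(1) + 2*(1)*conj(1) + 2*(-1)*conj(1) + 2*(1)*conj(1) + 2*(-1)*conj(1) + 5*(0)*conj(1) + 5*(0)*conj(1)]
      = (1/20)[(4) + (-4) + (2) + (-2) + (2) + (-2) + (0) + (0)] = 0/20 = 0
  <chi_8*chi_7, chi_2> = (1/20)[1*(4)*conj(1) + 1*(-4)*conj(1) + 2*(1)*conj(1) + 2*(-1)*conj(1) + 2*(1)*conj(1) + 2*(-1)*conj(1) + 5*(0)*conj(-1) + 5*(0)*conj(-1)]
      = (1/20)[(4) + (-4) + (2) + (-2) + (2) + (-2) + (0) + (0)] = 0/20 = 0
  <chi_8*chi_7, chi_3> = (1/20)[1*(4)*conj(1) + 1*(-4)*conj(-1) + 2*(1)*conj(-1) + 2*(-1)*conj(1) + 2*(1)*conj(-1) + 2*(-1)*conj(1) + 5*(0)*conj(1) + 5*(0)*conj(-1)]
      = (1/20)[(4) + (4) + (-2) + (-2) + (-2) + (-2) + (0) + (0)] = 0/20 = 0
  <chi_8*chi_7, chi_4> = (1/20)[1*(4)*conj(1) + 1*(-4)*conj(-1) + 2*(1)*conj(-1) + 2*(-1)*conj(1) + 2*(1)*conj(-1) + 2*(-1)*conj(1) + 5*(0)*conj(-1) + 5*(0)*conj(1)]
      = (1/20)[(4) + (4) + (-2) + (-2) + (-2) + (-2) + (0) + (0)] = 0/20 = 0
  <chi_8*chi_7, chi_5> = (1/20)[1*(4)*conj(2) + 1*(-4)*conj(-2) + 2*(1)*conj(1/2 + sqrt(5)/2) + 2*(-1)*conj(-1/2 + sqrt(5)/2) + 2*(1)*conj(1/2 - sqrt(5)/2) + 2*(-1)*conj(-sqrt(5)/2 - 1/2) + 5*(0)*conj(0) + 5*(0)*conj(0)]
      = (1/20)[(8) + (8) + (1 + sqrt(5)) + (1 - sqrt(5)) + (1 - sqrt(5)) + (1 + sqrt(5)) + (0) + (0)] = 20/20 = 1
  <chi_8*chi_7, chi_6> = (1/20)[1*(4)*conj(2) + 1*(-4)*conj(2) + 2*(1)*conj(-1/2 + sqrt(5)/2) + 2*(-1)*conj(-sqrt(5)/2 - 1/2) + 2*(1)*conj(-sqrt(5)/2 - 1/2) + 2*(-1)*conj(-1/2 + sqrt(5)/2) + 5*(0)*conj(0) + 5*(0)*conj(0)]
      = (1/20)[(8) + (-8) + (-1 + sqrt(5)) + (1 + sqrt(5)) + (-sqrt(5) - 1) + (1 - sqrt(5)) + (0) + (0)] = 0/20 = 0
  <chi_8*chi_7, chi_7> = (1/20)[1*(4)*conj(2) + 1*(-4)*conj(-2) + 2*(1)*conj(1/2 - sqrt(5)/2) + 2*(-1)*conj(-sqrt(5)/2 - 1/2) + 2*(1)*conj(1/2 + sqrt(5)/2) + 2*(-1)*conj(-1/2 + sqrt(5)/2) + 5*(0)*conj(0) + 5*(0)*conj(0)]
      = (1/20)[(8) + (8) + (1 - sqrt(5)) + (1 + sqrt(5)) + (1 + sqrt(5)) + (1 - sqrt(5)) + (0) + (0)] = 20/20 = 1
  <chi_8*chi_7, chi_8> = (1/20)[1*(4)*conj(2) + 1*(-4)*conj(2) + 2*(1)*conj(-sqrt(5)/2 - 1/2) + 2*(-1)*conj(-1/2 + sqrt(5)/2) + 2*(1)*conj(-1/2 + sqrt(5)/2) + 2*(-1)*conj(-sqrt(5)/2 - 1/2) + 5*(0)*conj(0) + 5*(0)*conj(0)]
      = (1/20)[(8) + (-8) + (-sqrt(5) - 1) + (1 - sqrt(5)) + (-1 + sqrt(5)) + (1 + sqrt(5)) + (0) + (0)] = 0/20 = 0
Hence the multiplicities are chi_5: 1, chi_7: 1. Dimension check: dim(chi_8)*dim(chi_7) = 2*2 = 4 and sum (mult * dim) = 1*2 + 1*2 = 4.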